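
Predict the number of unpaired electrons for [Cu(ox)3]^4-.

1 unpaired electron

Ligand charges: each oxalate is −2. With an overall charge of −4 the copper centre must be in the +2 oxidation state.
Cu sits in group 11, so the d-electron count is 11 − 2 = 9.
Counting donor atoms: 3×oxalate (bidentate) → 6 donors. Coordination number = 6.
In an octahedral field the d⁹ configuration is t₂g⁶e_g³ (only one arrangement possible), giving 1 unpaired electron.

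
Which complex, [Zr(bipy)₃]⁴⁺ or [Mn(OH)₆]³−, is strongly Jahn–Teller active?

[Mn(OH)₆]³−

[Zr(bipy)₃]⁴⁺: 2,2′-bipyridine is neutral; balancing the +4 overall charge requires Zr(IV). Zirconium is a group-4 element; Zr(IV) is therefore d⁰. The d⁰ configuration leaves the e_g set evenly filled (or empty) — no strong Jahn–Teller driving force.
[Mn(OH)₆]³−: Ligand charges: each hydroxide is −1. With an overall charge of −3 the manganese centre must be in the +3 oxidation state. Manganese is a group-7 element; Mn(III) is therefore d⁴. Hydroxide is a weak-field ligand for a first-row metal, so the complex is high-spin. The t₂g³e_g¹ (high-spin) configuration has an unevenly filled e_g set; the Jahn–Teller theorem predicts a tetragonal distortion (typically axial elongation) to lift the degeneracy.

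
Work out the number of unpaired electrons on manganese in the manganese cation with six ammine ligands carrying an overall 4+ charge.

3

Ammonia is neutral; balancing the +4 overall charge requires Mn(IV).
Manganese is a group-7 element; Mn(IV) is therefore d³.
In an octahedral field the d³ configuration is t₂g³e_g⁰ (only one arrangement possible), giving 3 unpaired electrons.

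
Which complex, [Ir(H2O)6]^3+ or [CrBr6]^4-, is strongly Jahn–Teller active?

[Ir(H2O)6]^3+: Water is neutral; balancing the +3 overall charge requires Ir(III). Group 9 minus oxidation state 3 gives a d⁶ configuration. A 5d ion has a large Δₒ and is invariably low-spin. The d⁶ configuration leaves the e_g set evenly filled (or empty) — no strong Jahn–Teller driving force.
[CrBr6]^4-: Each bromide is −1; balancing the −4 overall charge requires Cr(II). Chromium is a group-6 element; Cr(II) is therefore d⁴. Bromide is a weak-field ligand for a first-row metal, so the complex is high-spin. The t₂g³e_g¹ (high-spin) configuration has an unevenly filled e_g set; the Jahn–Teller theorem predicts a tetragonal distortion (typically axial elongation) to lift the degeneracy.

[CrBr6]^4-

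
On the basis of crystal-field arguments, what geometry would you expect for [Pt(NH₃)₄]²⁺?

square planar

Ligand charges: ammonia is neutral. With an overall charge of +2 the platinum centre must be in the +2 oxidation state.
Platinum is a group-10 element; Pt(II) is therefore d⁸.
With 4 monodentate ligands the coordination number is 4.
A 5d d⁸ ion has a large crystal-field splitting; square planar leaves the high-energy d_{x²−y²} orbital empty and maximises CFSE.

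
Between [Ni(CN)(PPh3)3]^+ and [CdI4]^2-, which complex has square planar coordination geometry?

For [Ni(CN)(PPh3)3]^+: Each cyanide is −1; triphenylphosphine is neutral; balancing the +1 overall charge requires Ni(II). Nickel is a group-10 element; Ni(II) is therefore d⁸. Cyanide and triphenylphosphine are strong-field ligands (high in the spectrochemical series). A 3d d⁸ ion with strong-field ligands gains enough CFSE to favour square planar over tetrahedral. → square planar.
For [CdI4]^2-: Ligand charges: each iodide is −1. With an overall charge of −2 the cadmium centre must be in the +2 oxidation state. Cadmium is a group-12 element; Cd(II) is therefore d¹⁰. A d¹⁰ ion has no crystal-field stabilisation preference between square planar and tetrahedral, so four ligands adopt the sterically favoured tetrahedral geometry. → tetrahedral.

[Ni(CN)(PPh3)3]^+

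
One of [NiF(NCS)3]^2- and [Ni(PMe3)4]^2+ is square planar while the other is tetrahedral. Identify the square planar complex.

For [NiF(NCS)3]^2-: Summing ligand charges against the −2 overall charge gives an oxidation state of +2 for nickel. Ni sits in group 10, so the d-electron count is 10 − 2 = 8. Fluoride and isothiocyanate are weak-field ligands. With weak-field ligands the CFSE gain from square planar is small, so a 3d d⁸ ion takes the sterically preferred tetrahedral geometry. → tetrahedral.
For [Ni(PMe3)4]^2+: Trimethylphosphine is neutral; balancing the +2 overall charge requires Ni(II). Ni sits in group 10, so the d-electron count is 10 − 2 = 8. Trimethylphosphine is a strong-field ligand (high in the spectrochemical series). A 3d d⁸ ion with strong-field ligands gains enough CFSE to favour square planar over tetrahedral. → square planar.

[Ni(PMe3)4]^2+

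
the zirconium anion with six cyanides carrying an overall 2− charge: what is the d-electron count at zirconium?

Each cyanide is −1; balancing the −2 overall charge requires Zr(IV).
Group 4 minus oxidation state 4 gives a d⁰ configuration.

d⁰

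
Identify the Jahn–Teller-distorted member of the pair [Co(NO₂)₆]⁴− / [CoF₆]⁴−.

[Co(NO₂)₆]⁴−

[Co(NO₂)₆]⁴−: Each nitro (N-bound nitrite) is −1; balancing the −4 overall charge requires Co(II). Cobalt is a group-9 element; Co(II) is therefore d⁷. Nitro (N-bound nitrite) is a strong-field ligand (high in the spectrochemical series) for a first-row metal, so the complex is low-spin. The t₂g⁶e_g¹ (low-spin) configuration has an unevenly filled e_g set; the Jahn–Teller theorem predicts a tetragonal distortion (typically axial elongation) to lift the degeneracy.
[CoF₆]⁴−: Summing ligand charges against the −4 overall charge gives an oxidation state of +2 for cobalt. Group 9 minus oxidation state 2 gives a d⁷ configuration. Fluoride is a weak-field ligand for a first-row metal, so the complex is high-spin. The d⁷ configuration leaves the e_g set evenly filled (or empty) — no strong Jahn–Teller driving force.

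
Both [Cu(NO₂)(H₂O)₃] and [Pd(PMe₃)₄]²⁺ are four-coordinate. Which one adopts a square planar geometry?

[Pd(PMe₃)₄]²⁺

For [Cu(NO₂)(H₂O)₃]: Each nitro (N-bound nitrite) is −1; water is neutral; balancing the 0 overall charge requires Cu(I). Group 11 minus oxidation state 1 gives a d¹⁰ configuration. A d¹⁰ ion has no crystal-field stabilisation preference between square planar and tetrahedral, so four ligands adopt the sterically favoured tetrahedral geometry. → tetrahedral.
For [Pd(PMe₃)₄]²⁺: Trimethylphosphine is neutral; balancing the +2 overall charge requires Pd(II). Pd sits in group 10, so the d-electron count is 10 − 2 = 8. A 4d d⁸ ion has a large crystal-field splitting; square planar leaves the high-energy d_{x²−y²} orbital empty and maximises CFSE. → square planar.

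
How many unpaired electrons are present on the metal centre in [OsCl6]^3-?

1 unpaired electron

Each chloride is −1; balancing the −3 overall charge requires Os(III).
Os sits in group 8, so the d-electron count is 8 − 3 = 5.
The spin state decides the count: a 5d ion has a large Δₒ and is invariably low-spin.
An octahedral low-spin d⁵ ion is t₂g⁵e_g⁰, giving 1 unpaired electron.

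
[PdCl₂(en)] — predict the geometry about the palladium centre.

Ligand charges: each chloride is −1; ethylenediamine is neutral. With an overall charge of 0 the palladium centre must be in the +2 oxidation state.
Group 10 minus oxidation state 2 gives a d⁸ configuration.
Counting donor atoms: 2×chloride (monodentate) → 2 donors; 1×ethylenediamine (bidentate) → 2 donors. Coordination number = 4.
A 4d d⁸ ion has a large crystal-field splitting; square planar leaves the high-energy d_{x²−y²} orbital empty and maximises CFSE.

square planar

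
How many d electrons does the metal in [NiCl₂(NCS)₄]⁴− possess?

Ligand charges: each chloride is −1; each isothiocyanate is −1. With an overall charge of −4 the nickel centre must be in the +2 oxidation state.
Ni sits in group 10, so the d-electron count is 10 − 2 = 8.

d8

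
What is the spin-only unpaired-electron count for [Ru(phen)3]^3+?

Ligand charges: 1,10-phenanthroline is neutral. With an overall charge of +3 the ruthenium centre must be in the +3 oxidation state.
Ru sits in group 8, so the d-electron count is 8 − 3 = 5.
Counting donor atoms: 3×1,10-phenanthroline (bidentate) → 6 donors. Coordination number = 6.
The spin state decides the count: a 4d ion has a large Δₒ and is invariably low-spin.
An octahedral low-spin d⁵ ion is t₂g⁵e_g⁰, giving 1 unpaired electron.

1 unpaired electron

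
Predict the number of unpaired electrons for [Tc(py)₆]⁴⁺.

3 unpaired electrons

Summing ligand charges against the +4 overall charge gives an oxidation state of +4 for technetium.
Group 7 minus oxidation state 4 gives a d³ configuration.
In an octahedral field the d³ configuration is t₂g³e_g⁰ (only one arrangement possible), giving 3 unpaired electrons.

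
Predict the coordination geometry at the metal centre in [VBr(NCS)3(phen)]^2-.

octahedral

Ligand charges: each bromide is −1; each isothiocyanate is −1; 1,10-phenanthroline is neutral. With an overall charge of −2 the vanadium centre must be in the +2 oxidation state.
Vanadium is a group-5 element; V(II) is therefore d³.
Counting donor atoms: 1×bromide (monodentate) → 1 donor; 3×isothiocyanate (monodentate) → 3 donors; 1×1,10-phenanthroline (bidentate) → 2 donors. Coordination number = 6.
Six donors around a single metal centre give an octahedral coordination sphere.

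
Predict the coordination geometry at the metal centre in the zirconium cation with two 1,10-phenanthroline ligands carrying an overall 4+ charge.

tetrahedral

Ligand charges: 1,10-phenanthroline is neutral. With an overall charge of +4 the zirconium centre must be in the +4 oxidation state.
Group 4 minus oxidation state 4 gives a d⁰ configuration.
Counting donor atoms: 2×1,10-phenanthroline (bidentate) → 4 donors. Coordination number = 4.
A d⁰ ion has no crystal-field stabilisation preference between square planar and tetrahedral, so four ligands adopt the sterically favoured tetrahedral geometry.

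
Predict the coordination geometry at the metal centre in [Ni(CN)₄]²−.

square planar

Ligand charges: each cyanide is −1. With an overall charge of −2 the nickel centre must be in the +2 oxidation state.
Group 10 minus oxidation state 2 gives a d⁸ configuration.
With 4 monodentate ligands the coordination number is 4.
Cyanide is a strong-field ligand (high in the spectrochemical series).
A 3d d⁸ ion with strong-field ligands gains enough CFSE to favour square planar over tetrahedral.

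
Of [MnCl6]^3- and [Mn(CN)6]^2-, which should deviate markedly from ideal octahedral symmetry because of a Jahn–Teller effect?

[MnCl6]^3-

[MnCl6]^3-: Each chloride is −1; balancing the −3 overall charge requires Mn(III). Manganese is a group-7 element; Mn(III) is therefore d⁴. Chloride is a weak-field ligand for a first-row metal, so the complex is high-spin. The t₂g³e_g¹ (high-spin) configuration has an unevenly filled e_g set; the Jahn–Teller theorem predicts a tetragonal distortion (typically axial elongation) to lift the degeneracy.
[Mn(CN)6]^2-: Each cyanide is −1; balancing the −2 overall charge requires Mn(IV). Mn sits in group 7, so the d-electron count is 7 − 4 = 3. The d³ configuration leaves the e_g set evenly filled (or empty) — no strong Jahn–Teller driving force.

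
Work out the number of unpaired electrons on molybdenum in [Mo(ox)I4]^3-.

3 unpaired electrons

Ligand charges: each oxalate is −2; each iodide is −1. With an overall charge of −3 the molybdenum centre must be in the +3 oxidation state.
Molybdenum is a group-6 element; Mo(III) is therefore d³.
Counting donor atoms: 1×oxalate (bidentate) → 2 donors; 4×iodide (monodentate) → 4 donors. Coordination number = 6.
In an octahedral field the d³ configuration is t₂g³e_g⁰ (only one arrangement possible), giving 3 unpaired electrons.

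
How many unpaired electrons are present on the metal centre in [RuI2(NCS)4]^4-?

0 unpaired electrons

Summing ligand charges against the −4 overall charge gives an oxidation state of +2 for ruthenium.
Ruthenium is a group-8 element; Ru(II) is therefore d⁶.
The spin state decides the count: a 4d ion has a large Δₒ and is invariably low-spin.
An octahedral low-spin d⁶ ion is t₂g⁶e_g⁰, giving 0 unpaired electrons.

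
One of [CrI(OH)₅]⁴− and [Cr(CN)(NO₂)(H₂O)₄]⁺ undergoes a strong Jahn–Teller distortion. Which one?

[CrI(OH)₅]⁴−

[CrI(OH)₅]⁴−: Summing ligand charges against the −4 overall charge gives an oxidation state of +2 for chromium. Group 6 minus oxidation state 2 gives a d⁴ configuration. Hydroxide and iodide are weak-field ligands for a first-row metal, so the complex is high-spin. The t₂g³e_g¹ (high-spin) configuration has an unevenly filled e_g set; the Jahn–Teller theorem predicts a tetragonal distortion (typically axial elongation) to lift the degeneracy.
[Cr(CN)(NO₂)(H₂O)₄]⁺: Ligand charges: each cyanide is −1; each nitro (N-bound nitrite) is −1; water is neutral. With an overall charge of +1 the chromium centre must be in the +3 oxidation state. Cr sits in group 6, so the d-electron count is 6 − 3 = 3. The d³ configuration leaves the e_g set evenly filled (or empty) — no strong Jahn–Teller driving force.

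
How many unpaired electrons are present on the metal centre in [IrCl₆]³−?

0

Summing ligand charges against the −3 overall charge gives an oxidation state of +3 for iridium.
Group 9 minus oxidation state 3 gives a d⁶ configuration.
The spin state decides the count: a 5d ion has a large Δₒ and is invariably low-spin.
An octahedral low-spin d⁶ ion is t₂g⁶e_g⁰, giving 0 unpaired electrons.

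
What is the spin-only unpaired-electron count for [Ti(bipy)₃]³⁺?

1 unpaired electron

Ligand charges: 2,2′-bipyridine is neutral. With an overall charge of +3 the titanium centre must be in the +3 oxidation state.
Group 4 minus oxidation state 3 gives a d¹ configuration.
Counting donor atoms: 3×2,2′-bipyridine (bidentate) → 6 donors. Coordination number = 6.
In an octahedral field the d¹ configuration is t₂g¹e_g⁰ (only one arrangement possible), giving 1 unpaired electron.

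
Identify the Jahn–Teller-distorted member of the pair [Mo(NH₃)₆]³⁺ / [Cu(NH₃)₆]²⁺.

[Mo(NH₃)₆]³⁺: Ligand charges: ammonia is neutral. With an overall charge of +3 the molybdenum centre must be in the +3 oxidation state. Group 6 minus oxidation state 3 gives a d³ configuration. The d³ configuration leaves the e_g set evenly filled (or empty) — no strong Jahn–Teller driving force.
[Cu(NH₃)₆]²⁺: Ammonia is neutral; balancing the +2 overall charge requires Cu(II). Copper is a group-11 element; Cu(II) is therefore d⁹. The t₂g⁶e_g³ configuration has an unevenly filled e_g set; the Jahn–Teller theorem predicts a tetragonal distortion (typically axial elongation) to lift the degeneracy.

[Cu(NH₃)₆]²⁺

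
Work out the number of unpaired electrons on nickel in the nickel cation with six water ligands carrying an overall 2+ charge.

2

Water is neutral; balancing the +2 overall charge requires Ni(II).
Nickel is a group-10 element; Ni(II) is therefore d⁸.
In an octahedral field the d⁸ configuration is t₂g⁶e_g² (only one arrangement possible), giving 2 unpaired electrons.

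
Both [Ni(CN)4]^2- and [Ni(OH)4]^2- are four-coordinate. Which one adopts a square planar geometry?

[Ni(CN)4]^2-

For [Ni(CN)4]^2-: Ligand charges: each cyanide is −1. With an overall charge of −2 the nickel centre must be in the +2 oxidation state. Nickel is a group-10 element; Ni(II) is therefore d⁸. Cyanide is a strong-field ligand (high in the spectrochemical series). A 3d d⁸ ion with strong-field ligands gains enough CFSE to favour square planar over tetrahedral. → square planar.
For [Ni(OH)4]^2-: Ligand charges: each hydroxide is −1. With an overall charge of −2 the nickel centre must be in the +2 oxidation state. Nickel is a group-10 element; Ni(II) is therefore d⁸. Hydroxide is a weak-field ligand. With weak-field ligands the CFSE gain from square planar is small, so a 3d d⁸ ion takes the sterically preferred tetrahedral geometry. → tetrahedral.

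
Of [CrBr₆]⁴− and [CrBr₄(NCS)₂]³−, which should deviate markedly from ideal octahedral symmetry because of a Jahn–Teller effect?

[CrBr₆]⁴−: Ligand charges: each bromide is −1. With an overall charge of −4 the chromium centre must be in the +2 oxidation state. Cr sits in group 6, so the d-electron count is 6 − 2 = 4. Bromide is a weak-field ligand for a first-row metal, so the complex is high-spin. The t₂g³e_g¹ (high-spin) configuration has an unevenly filled e_g set; the Jahn–Teller theorem predicts a tetragonal distortion (typically axial elongation) to lift the degeneracy.
[CrBr₄(NCS)₂]³−: Each bromide is −1; each isothiocyanate is −1; balancing the −3 overall charge requires Cr(III). Cr sits in group 6, so the d-electron count is 6 − 3 = 3. The d³ configuration leaves the e_g set evenly filled (or empty) — no strong Jahn–Teller driving force.

[CrBr₆]⁴−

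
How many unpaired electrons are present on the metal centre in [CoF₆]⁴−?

Summing ligand charges against the −4 overall charge gives an oxidation state of +2 for cobalt.
Group 9 minus oxidation state 2 gives a d⁷ configuration.
The spin state decides the count: Fluoride is a weak-field ligand for a first-row metal, so the complex is high-spin.
An octahedral high-spin d⁷ ion is t₂g⁵e_g², giving 3 unpaired electrons.

3 unpaired electrons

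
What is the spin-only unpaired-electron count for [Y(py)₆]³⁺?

0

Ligand charges: pyridine is neutral. With an overall charge of +3 the yttrium centre must be in the +3 oxidation state.
Y sits in group 3, so the d-electron count is 3 − 3 = 0.
In an octahedral field the d⁰ configuration is t₂g⁰e_g⁰, giving 0 unpaired electrons.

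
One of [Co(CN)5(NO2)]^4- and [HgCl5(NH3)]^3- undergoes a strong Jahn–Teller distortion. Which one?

[Co(CN)5(NO2)]^4-

[Co(CN)5(NO2)]^4-: Ligand charges: each cyanide is −1; each nitro (N-bound nitrite) is −1. With an overall charge of −4 the cobalt centre must be in the +2 oxidation state. Co sits in group 9, so the d-electron count is 9 − 2 = 7. Cyanide and nitro (N-bound nitrite) are strong-field ligands (high in the spectrochemical series) for a first-row metal, so the complex is low-spin. The t₂g⁶e_g¹ (low-spin) configuration has an unevenly filled e_g set; the Jahn–Teller theorem predicts a tetragonal distortion (typically axial elongation) to lift the degeneracy.
[HgCl5(NH3)]^3-: Ligand charges: each chloride is −1; ammonia is neutral. With an overall charge of −3 the mercury centre must be in the +2 oxidation state. Hg sits in group 12, so the d-electron count is 12 − 2 = 10. The d¹⁰ configuration leaves the e_g set evenly filled (or empty) — no strong Jahn–Teller driving force.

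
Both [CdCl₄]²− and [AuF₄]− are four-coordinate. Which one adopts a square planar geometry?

[AuF₄]−

For [CdCl₄]²−: Each chloride is −1; balancing the −2 overall charge requires Cd(II). Cd sits in group 12, so the d-electron count is 12 − 2 = 10. A d¹⁰ ion has no crystal-field stabilisation preference between square planar and tetrahedral, so four ligands adopt the sterically favoured tetrahedral geometry. → tetrahedral.
For [AuF₄]−: Summing ligand charges against the −1 overall charge gives an oxidation state of +3 for gold. Au sits in group 11, so the d-electron count is 11 − 3 = 8. A 5d d⁸ ion has a large crystal-field splitting; square planar leaves the high-energy d_{x²−y²} orbital empty and maximises CFSE. → square planar.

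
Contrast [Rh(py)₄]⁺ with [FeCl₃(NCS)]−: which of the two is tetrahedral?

[FeCl₃(NCS)]−

For [Rh(py)₄]⁺: Pyridine is neutral; balancing the +1 overall charge requires Rh(I). Rh sits in group 9, so the d-electron count is 9 − 1 = 8. A 4d d⁸ ion has a large crystal-field splitting; square planar leaves the high-energy d_{x²−y²} orbital empty and maximises CFSE. → square planar.
For [FeCl₃(NCS)]−: Ligand charges: each chloride is −1; each isothiocyanate is −1. With an overall charge of −1 the iron centre must be in the +3 oxidation state. Fe sits in group 8, so the d-electron count is 8 − 3 = 5. A high-spin d⁵ ion has zero CFSE in either geometry, so four ligands adopt the sterically favoured tetrahedral geometry. → tetrahedral.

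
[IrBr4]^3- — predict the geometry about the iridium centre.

square planar

Summing ligand charges against the −3 overall charge gives an oxidation state of +1 for iridium.
Ir sits in group 9, so the d-electron count is 9 − 1 = 8.
Coordination number: 4.
A 5d d⁸ ion has a large crystal-field splitting; square planar leaves the high-energy d_{x²−y²} orbital empty and maximises CFSE.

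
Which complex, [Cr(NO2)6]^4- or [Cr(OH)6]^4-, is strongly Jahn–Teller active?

[Cr(NO2)6]^4-: Ligand charges: each nitro (N-bound nitrite) is −1. With an overall charge of −4 the chromium centre must be in the +2 oxidation state. Cr sits in group 6, so the d-electron count is 6 − 2 = 4. Nitro (N-bound nitrite) is a strong-field ligand (high in the spectrochemical series) for a first-row metal, so the complex is low-spin. The d⁴ configuration leaves the e_g set evenly filled (or empty) — no strong Jahn–Teller driving force.
[Cr(OH)6]^4-: Summing ligand charges against the −4 overall charge gives an oxidation state of +2 for chromium. Chromium is a group-6 element; Cr(II) is therefore d⁴. Hydroxide is a weak-field ligand for a first-row metal, so the complex is high-spin. The t₂g³e_g¹ (high-spin) configuration has an unevenly filled e_g set; the Jahn–Teller theorem predicts a tetragonal distortion (typically axial elongation) to lift the degeneracy.

[Cr(OH)6]^4-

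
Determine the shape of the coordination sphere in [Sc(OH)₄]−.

Summing ligand charges against the −1 overall charge gives an oxidation state of +3 for scandium.
Sc sits in group 3, so the d-electron count is 3 − 3 = 0.
Coordination number: 4.
A d⁰ ion has no crystal-field stabilisation preference between square planar and tetrahedral, so four ligands adopt the sterically favoured tetrahedral geometry.

tetrahedral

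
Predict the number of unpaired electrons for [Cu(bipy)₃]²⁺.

2,2′-bipyridine is neutral; balancing the +2 overall charge requires Cu(II).
Group 11 minus oxidation state 2 gives a d⁹ configuration.
Counting donor atoms: 3×2,2′-bipyridine (bidentate) → 6 donors. Coordination number = 6.
In an octahedral field the d⁹ configuration is t₂g⁶e_g³ (only one arrangement possible), giving 1 unpaired electron.

1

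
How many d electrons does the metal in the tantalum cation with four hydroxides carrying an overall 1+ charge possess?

Each hydroxide is −1; balancing the +1 overall charge requires Ta(V).
Group 5 minus oxidation state 5 gives a d⁰ configuration.

d0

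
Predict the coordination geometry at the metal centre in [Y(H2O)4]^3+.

tetrahedral

Ligand charges: water is neutral. With an overall charge of +3 the yttrium centre must be in the +3 oxidation state.
Yttrium is a group-3 element; Y(III) is therefore d⁰.
With 4 monodentate ligands the coordination number is 4.
A d⁰ ion has no crystal-field stabilisation preference between square planar and tetrahedral, so four ligands adopt the sterically favoured tetrahedral geometry.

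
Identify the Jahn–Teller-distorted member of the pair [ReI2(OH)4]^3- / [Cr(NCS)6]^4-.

[ReI2(OH)4]^3-: Summing ligand charges against the −3 overall charge gives an oxidation state of +3 for rhenium. Rhenium is a group-7 element; Re(III) is therefore d⁴. A 5d ion has a large Δₒ and is invariably low-spin. The d⁴ configuration leaves the e_g set evenly filled (or empty) — no strong Jahn–Teller driving force.
[Cr(NCS)6]^4-: Summing ligand charges against the −4 overall charge gives an oxidation state of +2 for chromium. Group 6 minus oxidation state 2 gives a d⁴ configuration. Isothiocyanate is a weak-field ligand for a first-row metal, so the complex is high-spin. The t₂g³e_g¹ (high-spin) configuration has an unevenly filled e_g set; the Jahn–Teller theorem predicts a tetragonal distortion (typically axial elongation) to lift the degeneracy.

[Cr(NCS)6]^4-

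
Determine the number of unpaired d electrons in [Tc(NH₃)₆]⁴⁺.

3 unpaired electrons

Ligand charges: ammonia is neutral. With an overall charge of +4 the technetium centre must be in the +4 oxidation state.
Tc sits in group 7, so the d-electron count is 7 − 4 = 3.
In an octahedral field the d³ configuration is t₂g³e_g⁰ (only one arrangement possible), giving 3 unpaired electrons.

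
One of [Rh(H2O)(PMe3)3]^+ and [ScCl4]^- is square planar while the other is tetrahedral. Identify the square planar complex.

[Rh(H2O)(PMe3)3]^+

For [Rh(H2O)(PMe3)3]^+: Ligand charges: water is neutral; trimethylphosphine is neutral. With an overall charge of +1 the rhodium centre must be in the +1 oxidation state. Rh sits in group 9, so the d-electron count is 9 − 1 = 8. A 4d d⁸ ion has a large crystal-field splitting; square planar leaves the high-energy d_{x²−y²} orbital empty and maximises CFSE. → square planar.
For [ScCl4]^-: Ligand charges: each chloride is −1. With an overall charge of −1 the scandium centre must be in the +3 oxidation state. Sc sits in group 3, so the d-electron count is 3 − 3 = 0. A d⁰ ion has no crystal-field stabilisation preference between square planar and tetrahedral, so four ligands adopt the sterically favoured tetrahedral geometry. → tetrahedral.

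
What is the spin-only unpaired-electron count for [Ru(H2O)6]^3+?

Summing ligand charges against the +3 overall charge gives an oxidation state of +3 for ruthenium.
Group 8 minus oxidation state 3 gives a d⁵ configuration.
The spin state decides the count: a 4d ion has a large Δₒ and is invariably low-spin.
An octahedral low-spin d⁵ ion is t₂g⁵e_g⁰, giving 1 unpaired electron.

1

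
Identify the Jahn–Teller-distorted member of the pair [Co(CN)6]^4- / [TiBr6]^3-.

[Co(CN)6]^4-

[Co(CN)6]^4-: Summing ligand charges against the −4 overall charge gives an oxidation state of +2 for cobalt. Group 9 minus oxidation state 2 gives a d⁷ configuration. Cyanide is a strong-field ligand (high in the spectrochemical series) for a first-row metal, so the complex is low-spin. The t₂g⁶e_g¹ (low-spin) configuration has an unevenly filled e_g set; the Jahn–Teller theorem predicts a tetragonal distortion (typically axial elongation) to lift the degeneracy.
[TiBr6]^3-: Summing ligand charges against the −3 overall charge gives an oxidation state of +3 for titanium. Ti sits in group 4, so the d-electron count is 4 − 3 = 1. The d¹ configuration leaves the e_g set evenly filled (or empty) — no strong Jahn–Teller driving force.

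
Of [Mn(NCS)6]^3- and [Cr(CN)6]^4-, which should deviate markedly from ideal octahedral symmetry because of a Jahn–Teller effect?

[Mn(NCS)6]^3-: Each isothiocyanate is −1; balancing the −3 overall charge requires Mn(III). Mn sits in group 7, so the d-electron count is 7 − 3 = 4. Isothiocyanate is a weak-field ligand for a first-row metal, so the complex is high-spin. The t₂g³e_g¹ (high-spin) configuration has an unevenly filled e_g set; the Jahn–Teller theorem predicts a tetragonal distortion (typically axial elongation) to lift the degeneracy.
[Cr(CN)6]^4-: Summing ligand charges against the −4 overall charge gives an oxidation state of +2 for chromium. Cr sits in group 6, so the d-electron count is 6 − 2 = 4. Cyanide is a strong-field ligand (high in the spectrochemical series) for a first-row metal, so the complex is low-spin. The d⁴ configuration leaves the e_g set evenly filled (or empty) — no strong Jahn–Teller driving force.

[Mn(NCS)6]^3-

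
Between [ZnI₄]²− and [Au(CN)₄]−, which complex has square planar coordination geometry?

For [ZnI₄]²−: Summing ligand charges against the −2 overall charge gives an oxidation state of +2 for zinc. Zinc is a group-12 element; Zn(II) is therefore d¹⁰. A d¹⁰ ion has no crystal-field stabilisation preference between square planar and tetrahedral, so four ligands adopt the sterically favoured tetrahedral geometry. → tetrahedral.
For [Au(CN)₄]−: Summing ligand charges against the −1 overall charge gives an oxidation state of +3 for gold. Gold is a group-11 element; Au(III) is therefore d⁸. A 5d d⁸ ion has a large crystal-field splitting; square planar leaves the high-energy d_{x²−y²} orbital empty and maximises CFSE. → square planar.

[Au(CN)₄]−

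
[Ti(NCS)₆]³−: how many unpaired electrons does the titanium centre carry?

1 unpaired electron

Summing ligand charges against the −3 overall charge gives an oxidation state of +3 for titanium.
Group 4 minus oxidation state 3 gives a d¹ configuration.
In an octahedral field the d¹ configuration is t₂g¹e_g⁰ (only one arrangement possible), giving 1 unpaired electron.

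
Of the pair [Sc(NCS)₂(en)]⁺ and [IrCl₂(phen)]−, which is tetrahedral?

For [Sc(NCS)₂(en)]⁺: Each isothiocyanate is −1; ethylenediamine is neutral; balancing the +1 overall charge requires Sc(III). Scandium is a group-3 element; Sc(III) is therefore d⁰. A d⁰ ion has no crystal-field stabilisation preference between square planar and tetrahedral, so four ligands adopt the sterically favoured tetrahedral geometry. → tetrahedral.
For [IrCl₂(phen)]−: Ligand charges: each chloride is −1; 1,10-phenanthroline is neutral. With an overall charge of −1 the iridium centre must be in the +1 oxidation state. Group 9 minus oxidation state 1 gives a d⁸ configuration. A 5d d⁸ ion has a large crystal-field splitting; square planar leaves the high-energy d_{x²−y²} orbital empty and maximises CFSE. → square planar.

[Sc(NCS)₂(en)]⁺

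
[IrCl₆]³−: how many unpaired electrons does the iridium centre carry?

Ligand charges: each chloride is −1. With an overall charge of −3 the iridium centre must be in the +3 oxidation state.
Iridium is a group-9 element; Ir(III) is therefore d⁶.
The spin state decides the count: a 5d ion has a large Δₒ and is invariably low-spin.
An octahedral low-spin d⁶ ion is t₂g⁶e_g⁰, giving 0 unpaired electrons.

0 unpaired electrons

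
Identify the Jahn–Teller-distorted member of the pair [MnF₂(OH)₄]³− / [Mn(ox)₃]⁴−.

[MnF₂(OH)₄]³−

[MnF₂(OH)₄]³−: Each fluoride is −1; each hydroxide is −1; balancing the −3 overall charge requires Mn(III). Mn sits in group 7, so the d-electron count is 7 − 3 = 4. Fluoride and hydroxide are weak-field ligands for a first-row metal, so the complex is high-spin. The t₂g³e_g¹ (high-spin) configuration has an unevenly filled e_g set; the Jahn–Teller theorem predicts a tetragonal distortion (typically axial elongation) to lift the degeneracy.
[Mn(ox)₃]⁴−: Ligand charges: each oxalate is −2. With an overall charge of −4 the manganese centre must be in the +2 oxidation state. Manganese is a group-7 element; Mn(II) is therefore d⁵. Oxalate is a weak-field ligand for a first-row metal, so the complex is high-spin. The d⁵ configuration leaves the e_g set evenly filled (or empty) — no strong Jahn–Teller driving force.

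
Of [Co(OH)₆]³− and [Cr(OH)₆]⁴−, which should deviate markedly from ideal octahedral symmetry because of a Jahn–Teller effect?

[Cr(OH)₆]⁴−

[Co(OH)₆]³−: Ligand charges: each hydroxide is −1. With an overall charge of −3 the cobalt centre must be in the +3 oxidation state. Cobalt is a group-9 element; Co(III) is therefore d⁶. Co(III) has an exceptionally large octahedral splitting and is low-spin with essentially every ligand except fluoride. The d⁶ configuration leaves the e_g set evenly filled (or empty) — no strong Jahn–Teller driving force.
[Cr(OH)₆]⁴−: Ligand charges: each hydroxide is −1. With an overall charge of −4 the chromium centre must be in the +2 oxidation state. Chromium is a group-6 element; Cr(II) is therefore d⁴. Hydroxide is a weak-field ligand for a first-row metal, so the complex is high-spin. The t₂g³e_g¹ (high-spin) configuration has an unevenly filled e_g set; the Jahn–Teller theorem predicts a tetragonal distortion (typically axial elongation) to lift the degeneracy.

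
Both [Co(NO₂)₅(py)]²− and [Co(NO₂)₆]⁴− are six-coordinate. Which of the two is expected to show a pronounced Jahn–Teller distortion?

[Co(NO₂)₅(py)]²−: Each nitro (N-bound nitrite) is −1; pyridine is neutral; balancing the −2 overall charge requires Co(III). Cobalt is a group-9 element; Co(III) is therefore d⁶. Co(III) has an exceptionally large octahedral splitting and is low-spin with essentially every ligand except fluoride. The d⁶ configuration leaves the e_g set evenly filled (or empty) — no strong Jahn–Teller driving force.
[Co(NO₂)₆]⁴−: Each nitro (N-bound nitrite) is −1; balancing the −4 overall charge requires Co(II). Cobalt is a group-9 element; Co(II) is therefore d⁷. Nitro (N-bound nitrite) is a strong-field ligand (high in the spectrochemical series) for a first-row metal, so the complex is low-spin. The t₂g⁶e_g¹ (low-spin) configuration has an unevenly filled e_g set; the Jahn–Teller theorem predicts a tetragonal distortion (typically axial elongation) to lift the degeneracy.

[Co(NO₂)₆]⁴−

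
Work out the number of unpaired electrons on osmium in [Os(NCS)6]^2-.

Each isothiocyanate is −1; balancing the −2 overall charge requires Os(IV).
Osmium is a group-8 element; Os(IV) is therefore d⁴.
The spin state decides the count: a 5d ion has a large Δₒ and is invariably low-spin.
An octahedral low-spin d⁴ ion is t₂g⁴e_g⁰, giving 2 unpaired electrons.

2 unpaired electrons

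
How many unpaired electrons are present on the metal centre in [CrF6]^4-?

4 unpaired electrons

Each fluoride is −1; balancing the −4 overall charge requires Cr(II).
Chromium is a group-6 element; Cr(II) is therefore d⁴.
The spin state decides the count: Fluoride is a weak-field ligand for a first-row metal, so the complex is high-spin.
An octahedral high-spin d⁴ ion is t₂g³e_g¹, giving 4 unpaired electrons.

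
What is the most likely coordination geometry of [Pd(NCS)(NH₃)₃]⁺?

Ligand charges: each isothiocyanate is −1; ammonia is neutral. With an overall charge of +1 the palladium centre must be in the +2 oxidation state.
Pd sits in group 10, so the d-electron count is 10 − 2 = 8.
With 4 monodentate ligands the coordination number is 4.
A 4d d⁸ ion has a large crystal-field splitting; square planar leaves the high-energy d_{x²−y²} orbital empty and maximises CFSE.

square planar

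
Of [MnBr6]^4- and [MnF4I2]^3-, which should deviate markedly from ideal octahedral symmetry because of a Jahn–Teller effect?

[MnF4I2]^3-

[MnBr6]^4-: Each bromide is −1; balancing the −4 overall charge requires Mn(II). Mn sits in group 7, so the d-electron count is 7 − 2 = 5. Bromide is a weak-field ligand for a first-row metal, so the complex is high-spin. The d⁵ configuration leaves the e_g set evenly filled (or empty) — no strong Jahn–Teller driving force.
[MnF4I2]^3-: Ligand charges: each fluoride is −1; each iodide is −1. With an overall charge of −3 the manganese centre must be in the +3 oxidation state. Manganese is a group-7 element; Mn(III) is therefore d⁴. Fluoride and iodide are weak-field ligands for a first-row metal, so the complex is high-spin. The t₂g³e_g¹ (high-spin) configuration has an unevenly filled e_g set; the Jahn–Teller theorem predicts a tetragonal distortion (typically axial elongation) to lift the degeneracy.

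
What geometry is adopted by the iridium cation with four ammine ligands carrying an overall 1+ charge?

Ammonia is neutral; balancing the +1 overall charge requires Ir(I).
Ir sits in group 9, so the d-electron count is 9 − 1 = 8.
With 4 monodentate ligands the coordination number is 4.
A 5d d⁸ ion has a large crystal-field splitting; square planar leaves the high-energy d_{x²−y²} orbital empty and maximises CFSE.

square planar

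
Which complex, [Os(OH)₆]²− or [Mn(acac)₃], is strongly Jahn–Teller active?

[Mn(acac)₃]

[Os(OH)₆]²−: Ligand charges: each hydroxide is −1. With an overall charge of −2 the osmium centre must be in the +4 oxidation state. Group 8 minus oxidation state 4 gives a d⁴ configuration. A 5d ion has a large Δₒ and is invariably low-spin. The d⁴ configuration leaves the e_g set evenly filled (or empty) — no strong Jahn–Teller driving force.
[Mn(acac)₃]: Ligand charges: each acetylacetonate is −1. With an overall charge of 0 the manganese centre must be in the +3 oxidation state. Mn sits in group 7, so the d-electron count is 7 − 3 = 4. Acetylacetonate is a weak-field ligand for a first-row metal, so the complex is high-spin. The t₂g³e_g¹ (high-spin) configuration has an unevenly filled e_g set; the Jahn–Teller theorem predicts a tetragonal distortion (typically axial elongation) to lift the degeneracy.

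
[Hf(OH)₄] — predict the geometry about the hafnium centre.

Ligand charges: each hydroxide is −1. With an overall charge of 0 the hafnium centre must be in the +4 oxidation state.
Group 4 minus oxidation state 4 gives a d⁰ configuration.
Coordination number: 4.
A d⁰ ion has no crystal-field stabilisation preference between square planar and tetrahedral, so four ligands adopt the sterically favoured tetrahedral geometry.

tetrahedral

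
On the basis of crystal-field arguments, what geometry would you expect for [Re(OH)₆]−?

octahedral

Each hydroxide is −1; balancing the −1 overall charge requires Re(V).
Group 7 minus oxidation state 5 gives a d² configuration.
With 6 monodentate ligands the coordination number is 6.
Six donors around a single metal centre give an octahedral coordination sphere.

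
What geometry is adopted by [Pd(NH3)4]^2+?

square planar

Ammonia is neutral; balancing the +2 overall charge requires Pd(II).
Group 10 minus oxidation state 2 gives a d⁸ configuration.
Coordination number: 4.
A 4d d⁸ ion has a large crystal-field splitting; square planar leaves the high-energy d_{x²−y²} orbital empty and maximises CFSE.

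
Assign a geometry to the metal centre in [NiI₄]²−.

Summing ligand charges against the −2 overall charge gives an oxidation state of +2 for nickel.
Group 10 minus oxidation state 2 gives a d⁸ configuration.
With 4 monodentate ligands the coordination number is 4.
Iodide is a weak-field ligand.
With weak-field ligands the CFSE gain from square planar is small, so a 3d d⁸ ion takes the sterically preferred tetrahedral geometry.

tetrahedral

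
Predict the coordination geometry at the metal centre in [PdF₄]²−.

square planar

Each fluoride is −1; balancing the −2 overall charge requires Pd(II).
Group 10 minus oxidation state 2 gives a d⁸ configuration.
Coordination number: 4.
A 4d d⁸ ion has a large crystal-field splitting; square planar leaves the high-energy d_{x²−y²} orbital empty and maximises CFSE.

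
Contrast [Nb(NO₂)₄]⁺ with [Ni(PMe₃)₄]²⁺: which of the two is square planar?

For [Nb(NO₂)₄]⁺: Summing ligand charges against the +1 overall charge gives an oxidation state of +5 for niobium. Niobium is a group-5 element; Nb(V) is therefore d⁰. A d⁰ ion has no crystal-field stabilisation preference between square planar and tetrahedral, so four ligands adopt the sterically favoured tetrahedral geometry. → tetrahedral.
For [Ni(PMe₃)₄]²⁺: Trimethylphosphine is neutral; balancing the +2 overall charge requires Ni(II). Group 10 minus oxidation state 2 gives a d⁸ configuration. Trimethylphosphine is a strong-field ligand (high in the spectrochemical series). A 3d d⁸ ion with strong-field ligands gains enough CFSE to favour square planar over tetrahedral. → square planar.

[Ni(PMe₃)₄]²⁺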